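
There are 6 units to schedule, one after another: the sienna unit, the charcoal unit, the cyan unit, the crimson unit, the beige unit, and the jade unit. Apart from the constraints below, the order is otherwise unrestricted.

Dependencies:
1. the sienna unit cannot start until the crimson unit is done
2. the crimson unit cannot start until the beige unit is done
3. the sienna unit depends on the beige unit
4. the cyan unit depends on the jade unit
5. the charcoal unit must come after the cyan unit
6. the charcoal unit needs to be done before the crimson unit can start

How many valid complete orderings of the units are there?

2 units have no prerequisites (the beige unit, the jade unit), so any of them could come first.
Counting all ways to extend the partial order to a total order gives 4.

4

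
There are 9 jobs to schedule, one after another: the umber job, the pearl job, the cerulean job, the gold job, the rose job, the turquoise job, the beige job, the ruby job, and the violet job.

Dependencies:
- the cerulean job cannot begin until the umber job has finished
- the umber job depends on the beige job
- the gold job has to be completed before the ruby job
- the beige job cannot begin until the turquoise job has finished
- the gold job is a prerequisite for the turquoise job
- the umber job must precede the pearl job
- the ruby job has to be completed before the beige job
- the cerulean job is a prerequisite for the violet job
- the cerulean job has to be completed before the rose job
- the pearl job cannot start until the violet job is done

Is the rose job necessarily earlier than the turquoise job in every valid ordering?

No

There is a chain the turquoise job → the beige job → the umber job → the cerulean job → the rose job, which puts the turquoise job before the rose job.
So the rose job never precedes the turquoise job.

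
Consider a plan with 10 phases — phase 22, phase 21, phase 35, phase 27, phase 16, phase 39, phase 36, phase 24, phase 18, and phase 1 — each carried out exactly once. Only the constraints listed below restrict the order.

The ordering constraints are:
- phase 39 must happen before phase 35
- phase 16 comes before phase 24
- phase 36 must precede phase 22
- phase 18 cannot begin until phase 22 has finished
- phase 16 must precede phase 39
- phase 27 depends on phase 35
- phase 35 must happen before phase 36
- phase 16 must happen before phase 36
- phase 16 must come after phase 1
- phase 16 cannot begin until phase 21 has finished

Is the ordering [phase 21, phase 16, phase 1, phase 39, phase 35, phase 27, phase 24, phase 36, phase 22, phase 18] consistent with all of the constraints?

The sequence places phase 16 ahead of phase 1.
That contradicts the constraint that phase 1 must precede phase 16.

No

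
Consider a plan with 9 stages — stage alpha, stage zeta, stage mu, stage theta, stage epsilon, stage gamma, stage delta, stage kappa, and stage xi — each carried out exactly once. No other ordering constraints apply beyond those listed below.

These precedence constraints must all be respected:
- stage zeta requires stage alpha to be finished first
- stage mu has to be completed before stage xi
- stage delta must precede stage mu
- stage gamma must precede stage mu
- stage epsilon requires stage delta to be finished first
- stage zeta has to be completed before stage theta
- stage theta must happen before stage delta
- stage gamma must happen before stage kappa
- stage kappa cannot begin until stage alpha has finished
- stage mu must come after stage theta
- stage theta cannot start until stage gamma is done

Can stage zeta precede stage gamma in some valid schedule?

No chain of constraints runs from stage gamma to stage zeta, so stage gamma is not required to come first.
That means at least one valid schedule has stage zeta before stage gamma.

Yes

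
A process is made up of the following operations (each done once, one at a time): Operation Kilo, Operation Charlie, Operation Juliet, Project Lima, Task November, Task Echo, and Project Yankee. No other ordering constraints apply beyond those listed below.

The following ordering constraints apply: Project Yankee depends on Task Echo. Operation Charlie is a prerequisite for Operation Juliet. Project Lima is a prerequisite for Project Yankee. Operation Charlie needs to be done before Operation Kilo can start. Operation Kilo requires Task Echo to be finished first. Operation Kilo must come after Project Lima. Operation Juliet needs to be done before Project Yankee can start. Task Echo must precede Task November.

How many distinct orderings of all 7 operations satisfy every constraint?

The operations with no prerequisites are Operation Charlie, Project Lima, Task Echo; any of them can be placed first.
Enumerating by repeatedly choosing an available operation (one whose prerequisites are all placed) gives 138 distinct complete orderings.

138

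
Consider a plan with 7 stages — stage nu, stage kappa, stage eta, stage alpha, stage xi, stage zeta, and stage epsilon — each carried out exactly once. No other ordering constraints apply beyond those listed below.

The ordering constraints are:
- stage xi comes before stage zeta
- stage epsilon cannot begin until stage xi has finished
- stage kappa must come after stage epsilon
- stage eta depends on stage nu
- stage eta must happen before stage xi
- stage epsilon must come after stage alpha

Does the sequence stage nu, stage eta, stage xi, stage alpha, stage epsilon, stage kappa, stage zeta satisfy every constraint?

Yes

Checking each listed constraint against this order: for instance, stage xi is in position 3 and stage zeta in position 7, so that constraint holds — and the remaining constraints check out the same way.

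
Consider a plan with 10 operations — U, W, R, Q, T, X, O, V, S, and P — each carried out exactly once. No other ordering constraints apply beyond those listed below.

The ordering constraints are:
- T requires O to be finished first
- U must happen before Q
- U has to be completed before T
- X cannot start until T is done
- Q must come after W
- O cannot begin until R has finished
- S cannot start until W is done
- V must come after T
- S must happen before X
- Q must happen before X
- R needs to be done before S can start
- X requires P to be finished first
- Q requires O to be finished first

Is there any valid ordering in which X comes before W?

The constraints give a chain W → S → X, which forces W before X.
So no valid ordering can have X before W.

No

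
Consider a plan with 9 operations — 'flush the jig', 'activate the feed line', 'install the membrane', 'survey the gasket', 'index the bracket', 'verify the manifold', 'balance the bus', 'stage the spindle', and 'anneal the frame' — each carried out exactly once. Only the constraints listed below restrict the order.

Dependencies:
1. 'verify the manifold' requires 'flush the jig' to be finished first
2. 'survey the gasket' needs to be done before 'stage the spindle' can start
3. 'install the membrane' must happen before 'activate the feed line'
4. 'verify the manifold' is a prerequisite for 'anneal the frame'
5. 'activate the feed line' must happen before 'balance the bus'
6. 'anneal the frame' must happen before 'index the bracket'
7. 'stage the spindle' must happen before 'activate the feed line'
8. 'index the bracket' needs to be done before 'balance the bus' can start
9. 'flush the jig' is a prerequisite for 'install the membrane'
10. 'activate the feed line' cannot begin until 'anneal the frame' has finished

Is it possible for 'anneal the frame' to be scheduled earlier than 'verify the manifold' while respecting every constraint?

The constraints give a chain 'verify the manifold' → 'anneal the frame', which forces 'verify the manifold' before 'anneal the frame'.
Hence 'anneal the frame' can never be scheduled before 'verify the manifold'.

No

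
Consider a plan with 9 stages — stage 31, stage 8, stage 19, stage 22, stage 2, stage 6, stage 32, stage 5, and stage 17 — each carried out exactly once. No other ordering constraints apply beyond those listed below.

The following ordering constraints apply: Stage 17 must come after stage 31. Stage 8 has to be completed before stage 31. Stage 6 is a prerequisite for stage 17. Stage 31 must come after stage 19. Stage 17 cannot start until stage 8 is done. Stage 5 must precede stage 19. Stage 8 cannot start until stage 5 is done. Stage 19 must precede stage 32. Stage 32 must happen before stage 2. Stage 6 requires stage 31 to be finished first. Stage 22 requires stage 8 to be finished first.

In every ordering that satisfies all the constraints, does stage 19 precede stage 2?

Chaining the stated constraints: stage 19 → stage 32 → stage 2.
Hence stage 19 necessarily comes before stage 2.

Yes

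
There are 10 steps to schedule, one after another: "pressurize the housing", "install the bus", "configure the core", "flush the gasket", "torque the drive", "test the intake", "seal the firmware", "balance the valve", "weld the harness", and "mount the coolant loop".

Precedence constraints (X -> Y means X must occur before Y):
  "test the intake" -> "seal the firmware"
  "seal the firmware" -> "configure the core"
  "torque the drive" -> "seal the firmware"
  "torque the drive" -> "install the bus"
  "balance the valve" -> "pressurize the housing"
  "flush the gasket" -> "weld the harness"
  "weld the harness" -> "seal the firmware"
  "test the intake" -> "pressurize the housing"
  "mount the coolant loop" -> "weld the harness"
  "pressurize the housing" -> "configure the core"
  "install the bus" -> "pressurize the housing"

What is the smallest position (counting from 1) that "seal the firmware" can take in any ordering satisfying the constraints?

Working backwards through the constraints from "seal the firmware", its full set of required predecessors is "flush the gasket", "torque the drive", "test the intake", "weld the harness", "mount the coolant loop" — 5 of them.
With 5 mandatory predecessors, the earliest "seal the firmware" can sit is position 5+1 = 6, and placing just those 5 first achieves it.

6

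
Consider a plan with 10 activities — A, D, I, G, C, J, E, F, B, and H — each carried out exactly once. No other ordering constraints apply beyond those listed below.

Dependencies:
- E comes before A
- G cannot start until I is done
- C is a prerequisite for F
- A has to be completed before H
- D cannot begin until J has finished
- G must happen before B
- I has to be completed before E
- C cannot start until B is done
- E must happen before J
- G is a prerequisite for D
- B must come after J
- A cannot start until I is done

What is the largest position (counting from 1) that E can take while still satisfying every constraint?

Following every chain forward from E, the activities that must come later are A, D, C, J, F, B, H — 7 of them.
So at least 7 activities follow E, putting E no later than position 3. That position is achievable by scheduling everything else first.

3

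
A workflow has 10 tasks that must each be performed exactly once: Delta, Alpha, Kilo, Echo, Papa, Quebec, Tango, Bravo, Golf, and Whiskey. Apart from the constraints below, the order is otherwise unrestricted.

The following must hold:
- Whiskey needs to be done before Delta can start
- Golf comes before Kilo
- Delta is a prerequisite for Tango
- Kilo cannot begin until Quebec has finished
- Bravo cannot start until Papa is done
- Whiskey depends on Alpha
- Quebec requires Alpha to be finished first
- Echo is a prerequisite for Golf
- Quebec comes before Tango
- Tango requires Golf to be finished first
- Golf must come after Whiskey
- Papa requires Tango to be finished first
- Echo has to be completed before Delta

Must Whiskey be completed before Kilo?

Yes

There is a constraint chain Whiskey → Golf → Kilo.
Hence Whiskey necessarily comes before Kilo.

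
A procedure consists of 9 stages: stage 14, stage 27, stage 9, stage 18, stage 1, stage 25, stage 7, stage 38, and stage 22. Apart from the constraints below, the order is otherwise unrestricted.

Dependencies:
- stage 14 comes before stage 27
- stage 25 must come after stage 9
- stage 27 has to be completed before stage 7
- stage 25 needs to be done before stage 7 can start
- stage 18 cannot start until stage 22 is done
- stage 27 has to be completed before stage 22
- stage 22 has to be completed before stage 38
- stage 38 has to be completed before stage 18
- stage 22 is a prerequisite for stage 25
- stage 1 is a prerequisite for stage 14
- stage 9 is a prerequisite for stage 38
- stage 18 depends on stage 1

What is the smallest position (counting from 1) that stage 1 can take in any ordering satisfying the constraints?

Nothing is required before stage 1; it can be the very first stage.

1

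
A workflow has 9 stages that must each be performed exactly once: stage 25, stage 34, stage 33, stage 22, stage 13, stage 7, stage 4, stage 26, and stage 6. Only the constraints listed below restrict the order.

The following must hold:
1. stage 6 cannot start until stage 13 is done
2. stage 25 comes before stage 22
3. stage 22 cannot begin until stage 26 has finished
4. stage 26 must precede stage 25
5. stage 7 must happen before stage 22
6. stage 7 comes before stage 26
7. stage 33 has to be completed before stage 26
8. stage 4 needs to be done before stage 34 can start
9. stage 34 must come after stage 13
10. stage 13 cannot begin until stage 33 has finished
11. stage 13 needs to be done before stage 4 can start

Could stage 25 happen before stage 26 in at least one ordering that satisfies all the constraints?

Following stage 26 → stage 25, stage 26 must precede stage 25 in every valid ordering.
So no valid ordering can have stage 25 before stage 26.

No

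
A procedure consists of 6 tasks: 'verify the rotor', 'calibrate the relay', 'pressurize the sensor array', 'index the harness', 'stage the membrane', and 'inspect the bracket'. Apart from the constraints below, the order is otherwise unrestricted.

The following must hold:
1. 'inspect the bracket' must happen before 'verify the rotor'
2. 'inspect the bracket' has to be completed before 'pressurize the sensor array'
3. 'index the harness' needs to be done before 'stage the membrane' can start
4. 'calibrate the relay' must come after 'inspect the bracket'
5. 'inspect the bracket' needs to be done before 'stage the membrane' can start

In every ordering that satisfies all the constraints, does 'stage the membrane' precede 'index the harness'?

There is a chain 'index the harness' → 'stage the membrane', which puts 'index the harness' before 'stage the membrane'.
So 'stage the membrane' does not have to come before 'index the harness' — it cannot.

No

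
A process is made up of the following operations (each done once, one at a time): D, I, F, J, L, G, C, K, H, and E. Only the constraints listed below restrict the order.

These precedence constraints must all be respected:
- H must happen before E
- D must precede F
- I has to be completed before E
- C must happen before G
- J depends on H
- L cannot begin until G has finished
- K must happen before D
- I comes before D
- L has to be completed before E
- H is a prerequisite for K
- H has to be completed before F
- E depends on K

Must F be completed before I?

In fact the dependencies run the other way: I → D → F.
So F does not have to come before I — it cannot.

No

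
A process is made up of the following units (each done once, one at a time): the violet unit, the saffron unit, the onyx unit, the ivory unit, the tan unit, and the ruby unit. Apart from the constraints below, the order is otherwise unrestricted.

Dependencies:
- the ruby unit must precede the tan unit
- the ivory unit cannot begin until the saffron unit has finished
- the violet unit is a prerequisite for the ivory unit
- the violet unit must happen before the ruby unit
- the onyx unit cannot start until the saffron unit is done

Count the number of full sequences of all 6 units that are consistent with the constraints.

35

2 units have no prerequisites (the violet unit, the saffron unit), so any of them could come first.
Counting all ways to extend the partial order to a total order gives 35.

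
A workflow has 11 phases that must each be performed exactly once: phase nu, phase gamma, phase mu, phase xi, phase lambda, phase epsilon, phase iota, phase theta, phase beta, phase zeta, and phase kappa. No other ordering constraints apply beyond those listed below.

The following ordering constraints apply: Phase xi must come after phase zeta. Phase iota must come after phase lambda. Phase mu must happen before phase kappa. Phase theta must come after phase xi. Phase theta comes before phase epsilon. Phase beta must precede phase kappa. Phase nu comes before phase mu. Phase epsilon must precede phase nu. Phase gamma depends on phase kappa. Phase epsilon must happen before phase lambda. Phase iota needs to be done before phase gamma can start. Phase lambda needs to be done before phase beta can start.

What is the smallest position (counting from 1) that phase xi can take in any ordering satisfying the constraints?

2

Working backwards through the constraints from phase xi, its only required predecessor is phase zeta.
So at minimum 1 phase comes before phase xi, putting phase xi no earlier than position 2. That position is achievable by scheduling exactly that predecessor first.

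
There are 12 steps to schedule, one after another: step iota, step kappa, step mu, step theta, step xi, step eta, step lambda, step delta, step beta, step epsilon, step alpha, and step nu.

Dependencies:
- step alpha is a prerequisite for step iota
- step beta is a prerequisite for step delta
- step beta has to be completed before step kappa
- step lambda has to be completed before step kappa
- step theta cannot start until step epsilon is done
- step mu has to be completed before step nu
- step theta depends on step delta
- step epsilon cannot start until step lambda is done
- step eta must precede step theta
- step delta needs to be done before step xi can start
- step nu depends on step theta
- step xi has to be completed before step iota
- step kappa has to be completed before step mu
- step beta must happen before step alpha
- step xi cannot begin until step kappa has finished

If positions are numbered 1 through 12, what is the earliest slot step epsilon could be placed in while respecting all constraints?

The only step forced before step epsilon (directly or transitively) is step lambda.
So at minimum 1 step comes before step epsilon, putting step epsilon no earlier than position 2. That position is achievable by scheduling exactly that predecessor first.

2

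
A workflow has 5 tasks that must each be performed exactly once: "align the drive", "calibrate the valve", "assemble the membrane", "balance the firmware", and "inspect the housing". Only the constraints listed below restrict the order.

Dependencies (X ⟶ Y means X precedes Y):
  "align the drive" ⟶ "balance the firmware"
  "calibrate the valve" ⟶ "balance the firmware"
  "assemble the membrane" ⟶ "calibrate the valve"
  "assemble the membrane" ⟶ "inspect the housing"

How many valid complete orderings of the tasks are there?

The tasks with no prerequisites are "align the drive", "assemble the membrane"; any of them can be placed first.
Systematically extending each partial ordering one task at a time and counting, there are 11 complete orderings.

11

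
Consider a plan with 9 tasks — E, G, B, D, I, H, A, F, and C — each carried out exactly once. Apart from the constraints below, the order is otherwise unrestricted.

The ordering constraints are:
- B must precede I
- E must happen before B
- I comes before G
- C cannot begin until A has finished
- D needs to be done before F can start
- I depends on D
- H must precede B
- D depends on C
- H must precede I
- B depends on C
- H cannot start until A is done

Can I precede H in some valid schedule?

No

The constraints give a chain H → I, which forces H before I.
So no valid ordering can have I before H.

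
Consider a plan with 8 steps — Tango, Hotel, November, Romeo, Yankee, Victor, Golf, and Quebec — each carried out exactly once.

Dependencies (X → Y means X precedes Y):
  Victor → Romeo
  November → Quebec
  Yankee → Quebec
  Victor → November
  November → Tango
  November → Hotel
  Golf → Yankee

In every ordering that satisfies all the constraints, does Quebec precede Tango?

No

Quebec and Tango are not related by any chain of constraints.
A valid ordering placing Tango before Quebec exists, so the answer is no.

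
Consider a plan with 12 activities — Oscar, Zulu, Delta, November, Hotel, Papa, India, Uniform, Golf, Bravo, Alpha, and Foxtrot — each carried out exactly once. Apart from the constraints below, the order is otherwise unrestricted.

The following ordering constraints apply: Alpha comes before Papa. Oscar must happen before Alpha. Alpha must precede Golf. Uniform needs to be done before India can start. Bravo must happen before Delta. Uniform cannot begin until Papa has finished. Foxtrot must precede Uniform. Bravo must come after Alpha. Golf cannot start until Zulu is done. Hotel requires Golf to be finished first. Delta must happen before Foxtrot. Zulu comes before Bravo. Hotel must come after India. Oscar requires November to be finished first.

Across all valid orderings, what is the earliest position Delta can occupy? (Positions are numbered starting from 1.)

6

Working backwards through the constraints from Delta, its full set of required predecessors is Oscar, Zulu, November, Bravo, Alpha — 5 of them.
So at minimum 5 activities come before Delta, putting Delta no earlier than position 6. That position is achievable by scheduling exactly those predecessors first.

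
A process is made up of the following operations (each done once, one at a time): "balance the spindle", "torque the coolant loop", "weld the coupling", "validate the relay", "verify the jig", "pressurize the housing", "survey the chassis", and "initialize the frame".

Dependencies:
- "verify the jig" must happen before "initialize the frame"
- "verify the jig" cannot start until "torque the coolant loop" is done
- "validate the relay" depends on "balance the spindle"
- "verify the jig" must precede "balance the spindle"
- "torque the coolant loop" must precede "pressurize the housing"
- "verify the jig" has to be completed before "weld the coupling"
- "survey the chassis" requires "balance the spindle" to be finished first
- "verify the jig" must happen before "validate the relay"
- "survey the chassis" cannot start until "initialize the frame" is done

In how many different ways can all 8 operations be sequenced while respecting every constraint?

"torque the coolant loop" is the only operation with nothing required before it, so every ordering starts there.
Systematically extending each partial ordering one operation at a time and counting, there are 175 complete orderings.

175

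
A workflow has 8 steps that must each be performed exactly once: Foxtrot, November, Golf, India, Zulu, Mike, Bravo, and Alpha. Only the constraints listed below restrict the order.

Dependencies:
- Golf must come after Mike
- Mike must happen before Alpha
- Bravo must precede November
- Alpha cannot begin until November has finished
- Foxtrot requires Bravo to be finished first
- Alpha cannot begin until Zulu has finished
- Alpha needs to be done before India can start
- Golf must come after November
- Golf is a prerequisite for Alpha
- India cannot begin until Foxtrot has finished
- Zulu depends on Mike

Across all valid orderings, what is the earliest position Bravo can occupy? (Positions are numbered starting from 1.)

1

No constraint forces any other step before Bravo, so it can be placed first.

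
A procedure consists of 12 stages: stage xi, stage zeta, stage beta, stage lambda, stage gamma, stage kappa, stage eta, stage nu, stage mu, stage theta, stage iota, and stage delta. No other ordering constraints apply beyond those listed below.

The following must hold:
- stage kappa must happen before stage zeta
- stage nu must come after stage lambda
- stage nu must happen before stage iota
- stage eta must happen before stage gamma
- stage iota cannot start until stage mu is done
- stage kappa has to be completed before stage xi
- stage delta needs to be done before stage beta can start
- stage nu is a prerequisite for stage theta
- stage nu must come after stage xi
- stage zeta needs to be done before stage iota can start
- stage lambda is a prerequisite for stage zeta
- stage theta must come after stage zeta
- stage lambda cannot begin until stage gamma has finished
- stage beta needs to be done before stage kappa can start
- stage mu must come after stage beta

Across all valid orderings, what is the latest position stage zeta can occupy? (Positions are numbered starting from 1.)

10

Every stage that must follow stage zeta has to come after it. Tracing all chains starting from stage zeta, those stages are: stage theta, stage iota — 2 in total.
So at least 2 stages follow stage zeta, putting stage zeta no later than position 10. That position is achievable by scheduling everything else first.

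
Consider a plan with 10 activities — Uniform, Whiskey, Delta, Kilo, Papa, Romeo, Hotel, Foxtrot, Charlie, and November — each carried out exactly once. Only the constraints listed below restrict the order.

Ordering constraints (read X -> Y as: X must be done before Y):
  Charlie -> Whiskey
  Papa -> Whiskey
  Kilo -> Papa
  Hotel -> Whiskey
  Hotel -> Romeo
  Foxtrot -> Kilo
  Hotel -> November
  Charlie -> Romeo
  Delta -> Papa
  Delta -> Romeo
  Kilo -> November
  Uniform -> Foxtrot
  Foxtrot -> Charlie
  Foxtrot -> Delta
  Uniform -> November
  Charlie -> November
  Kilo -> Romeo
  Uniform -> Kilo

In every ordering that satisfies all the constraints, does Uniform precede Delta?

Following the dependencies: Uniform → Foxtrot → Delta.
Hence Uniform necessarily comes before Delta.

Yes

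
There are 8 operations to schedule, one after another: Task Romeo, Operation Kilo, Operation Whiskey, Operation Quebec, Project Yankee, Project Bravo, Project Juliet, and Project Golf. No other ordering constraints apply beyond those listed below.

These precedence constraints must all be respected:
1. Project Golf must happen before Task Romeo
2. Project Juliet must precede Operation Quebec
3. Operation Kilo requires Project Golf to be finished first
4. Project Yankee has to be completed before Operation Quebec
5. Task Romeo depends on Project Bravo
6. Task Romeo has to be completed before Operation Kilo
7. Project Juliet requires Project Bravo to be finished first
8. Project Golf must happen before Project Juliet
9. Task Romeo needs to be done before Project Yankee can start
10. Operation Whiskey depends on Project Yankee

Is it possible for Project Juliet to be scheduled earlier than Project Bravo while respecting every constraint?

No

The constraints give a chain Project Bravo → Project Juliet, which forces Project Bravo before Project Juliet.
So no valid ordering can have Project Juliet before Project Bravo.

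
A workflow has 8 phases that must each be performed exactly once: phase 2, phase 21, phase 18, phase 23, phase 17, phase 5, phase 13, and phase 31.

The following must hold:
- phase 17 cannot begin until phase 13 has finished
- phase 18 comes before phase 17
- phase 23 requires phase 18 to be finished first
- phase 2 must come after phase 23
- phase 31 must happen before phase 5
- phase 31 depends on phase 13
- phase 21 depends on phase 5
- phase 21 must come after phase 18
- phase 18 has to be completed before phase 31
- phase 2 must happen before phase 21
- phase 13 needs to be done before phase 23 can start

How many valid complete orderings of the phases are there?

72

2 phases have no prerequisites (phase 18, phase 13), so any of them could come first.
Enumerating by repeatedly choosing an available phase (one whose prerequisites are all placed) gives 72 distinct complete orderings.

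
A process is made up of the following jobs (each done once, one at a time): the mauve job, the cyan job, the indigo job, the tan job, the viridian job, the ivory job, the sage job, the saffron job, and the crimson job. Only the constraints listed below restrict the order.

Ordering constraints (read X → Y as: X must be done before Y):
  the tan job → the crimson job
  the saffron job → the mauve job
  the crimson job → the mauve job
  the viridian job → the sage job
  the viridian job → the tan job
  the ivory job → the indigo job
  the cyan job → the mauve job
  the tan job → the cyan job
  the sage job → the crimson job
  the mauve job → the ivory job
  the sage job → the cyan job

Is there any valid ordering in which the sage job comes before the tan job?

Yes

The constraints leave the sage job and the tan job unordered relative to each other; nothing requires the tan job earlier.
That means at least one valid schedule has the sage job before the tan job.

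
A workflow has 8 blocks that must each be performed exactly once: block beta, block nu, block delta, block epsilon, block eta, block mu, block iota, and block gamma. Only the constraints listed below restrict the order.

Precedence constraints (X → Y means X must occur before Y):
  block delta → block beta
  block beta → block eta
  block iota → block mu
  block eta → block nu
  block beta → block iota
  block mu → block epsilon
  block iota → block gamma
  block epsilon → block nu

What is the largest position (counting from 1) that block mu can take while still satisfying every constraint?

6

Following every chain forward from block mu, the blocks that must come later are block nu, block epsilon — 2 of them.
With 2 mandatory successors out of 8 blocks total, the latest slot for block mu is 8−2 = 6, and it's reachable by doing all non-successors before block mu.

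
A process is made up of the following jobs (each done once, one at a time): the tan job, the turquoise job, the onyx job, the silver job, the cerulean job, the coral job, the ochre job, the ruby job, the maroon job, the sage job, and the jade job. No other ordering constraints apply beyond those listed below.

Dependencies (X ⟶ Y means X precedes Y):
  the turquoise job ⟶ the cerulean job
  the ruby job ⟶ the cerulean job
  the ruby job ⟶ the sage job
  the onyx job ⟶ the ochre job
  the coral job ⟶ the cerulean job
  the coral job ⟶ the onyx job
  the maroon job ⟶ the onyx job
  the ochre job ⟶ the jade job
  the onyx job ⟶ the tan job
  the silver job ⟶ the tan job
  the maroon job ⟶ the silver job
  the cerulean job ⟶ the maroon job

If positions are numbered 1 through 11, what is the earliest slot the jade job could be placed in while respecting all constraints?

8

The jobs that are forced before the jade job, directly or transitively, are the turquoise job, the onyx job, the cerulean job, the coral job, the ochre job, the ruby job, the maroon job. That's 7 jobs.
With 7 mandatory predecessors, the earliest the jade job can sit is position 7+1 = 8, and placing just those 7 first achieves it.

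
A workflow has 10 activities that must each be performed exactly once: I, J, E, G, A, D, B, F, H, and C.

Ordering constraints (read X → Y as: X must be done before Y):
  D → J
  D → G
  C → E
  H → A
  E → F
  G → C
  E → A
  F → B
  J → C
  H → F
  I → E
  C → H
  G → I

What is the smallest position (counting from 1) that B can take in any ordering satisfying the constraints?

9

Working backwards through the constraints from B, its full set of required predecessors is I, J, E, G, D, F, H, C — 8 of them.
With 8 mandatory predecessors, the earliest B can sit is position 8+1 = 9, and placing just those 8 first achieves it.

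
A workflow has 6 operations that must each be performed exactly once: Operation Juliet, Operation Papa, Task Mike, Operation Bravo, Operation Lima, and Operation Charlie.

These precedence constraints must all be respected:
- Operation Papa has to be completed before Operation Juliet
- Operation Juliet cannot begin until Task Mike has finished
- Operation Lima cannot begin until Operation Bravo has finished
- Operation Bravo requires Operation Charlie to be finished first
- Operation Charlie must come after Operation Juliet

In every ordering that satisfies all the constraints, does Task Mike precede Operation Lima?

Chaining the stated constraints: Task Mike → Operation Juliet → Operation Charlie → Operation Bravo → Operation Lima.
So Task Mike must precede Operation Lima in any valid ordering.

Yes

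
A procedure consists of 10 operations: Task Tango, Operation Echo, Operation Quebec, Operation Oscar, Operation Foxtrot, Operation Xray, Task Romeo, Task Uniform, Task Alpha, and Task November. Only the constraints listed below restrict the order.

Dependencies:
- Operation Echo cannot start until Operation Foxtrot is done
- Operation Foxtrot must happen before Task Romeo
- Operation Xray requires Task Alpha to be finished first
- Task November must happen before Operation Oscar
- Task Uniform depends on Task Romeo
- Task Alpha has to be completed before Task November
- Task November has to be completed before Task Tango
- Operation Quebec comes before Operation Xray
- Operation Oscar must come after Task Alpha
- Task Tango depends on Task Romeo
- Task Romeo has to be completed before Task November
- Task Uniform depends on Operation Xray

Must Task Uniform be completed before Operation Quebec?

No

In fact the dependencies run the other way: Operation Quebec → Operation Xray → Task Uniform.
So Task Uniform never precedes Operation Quebec.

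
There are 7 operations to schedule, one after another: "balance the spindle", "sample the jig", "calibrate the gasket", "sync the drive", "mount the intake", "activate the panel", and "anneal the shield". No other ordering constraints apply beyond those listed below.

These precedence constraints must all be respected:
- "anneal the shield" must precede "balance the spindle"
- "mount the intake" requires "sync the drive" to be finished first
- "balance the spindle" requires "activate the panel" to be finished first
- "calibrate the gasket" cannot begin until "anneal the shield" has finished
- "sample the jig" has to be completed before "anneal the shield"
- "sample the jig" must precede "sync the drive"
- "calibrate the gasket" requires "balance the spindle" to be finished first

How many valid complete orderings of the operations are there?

The operations with no prerequisites are "sample the jig", "activate the panel"; any of them can be placed first.
Systematically extending each partial ordering one operation at a time and counting, there are 40 complete orderings.

40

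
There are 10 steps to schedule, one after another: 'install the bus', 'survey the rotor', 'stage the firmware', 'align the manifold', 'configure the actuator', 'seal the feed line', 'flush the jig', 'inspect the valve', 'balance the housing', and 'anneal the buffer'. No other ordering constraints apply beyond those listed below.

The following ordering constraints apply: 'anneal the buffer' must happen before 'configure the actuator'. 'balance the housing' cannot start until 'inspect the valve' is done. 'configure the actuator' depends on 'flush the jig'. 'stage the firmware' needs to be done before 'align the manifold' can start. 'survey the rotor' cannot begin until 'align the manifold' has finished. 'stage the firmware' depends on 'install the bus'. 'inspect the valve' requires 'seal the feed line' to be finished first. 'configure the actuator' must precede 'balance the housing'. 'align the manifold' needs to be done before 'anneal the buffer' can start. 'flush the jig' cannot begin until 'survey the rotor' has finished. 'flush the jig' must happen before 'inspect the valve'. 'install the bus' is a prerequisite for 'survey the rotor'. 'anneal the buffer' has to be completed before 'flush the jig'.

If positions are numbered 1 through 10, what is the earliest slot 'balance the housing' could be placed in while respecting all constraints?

The steps that are forced before 'balance the housing', directly or transitively, are 'install the bus', 'survey the rotor', 'stage the firmware', 'align the manifold', 'configure the actuator', 'seal the feed line', 'flush the jig', 'inspect the valve', 'anneal the buffer'. That's 9 steps.
So at minimum 9 steps come before 'balance the housing', putting 'balance the housing' no earlier than position 10. That position is achievable by scheduling exactly those predecessors first.

10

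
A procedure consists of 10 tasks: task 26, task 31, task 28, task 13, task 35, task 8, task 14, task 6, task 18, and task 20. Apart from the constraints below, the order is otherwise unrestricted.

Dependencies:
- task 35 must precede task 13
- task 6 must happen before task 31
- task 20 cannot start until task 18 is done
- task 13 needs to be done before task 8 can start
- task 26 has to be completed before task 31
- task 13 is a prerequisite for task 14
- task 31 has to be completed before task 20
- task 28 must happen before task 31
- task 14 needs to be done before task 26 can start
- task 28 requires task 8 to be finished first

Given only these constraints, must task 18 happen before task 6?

No

No chain of constraints connects task 18 to task 6 in either direction.
So task 18 can come before task 6 or after — it is not forced.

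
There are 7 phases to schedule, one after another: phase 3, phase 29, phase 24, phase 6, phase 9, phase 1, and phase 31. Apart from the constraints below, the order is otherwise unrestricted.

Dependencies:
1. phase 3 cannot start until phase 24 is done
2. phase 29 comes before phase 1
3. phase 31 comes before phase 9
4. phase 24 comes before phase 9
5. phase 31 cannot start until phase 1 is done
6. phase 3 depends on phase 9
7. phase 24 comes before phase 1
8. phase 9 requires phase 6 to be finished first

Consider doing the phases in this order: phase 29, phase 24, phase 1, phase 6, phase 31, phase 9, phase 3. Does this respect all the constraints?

Checking each listed constraint against this order: for instance, phase 24 is in position 2 and phase 3 in position 7, so that constraint holds — and the remaining constraints check out the same way.

Yes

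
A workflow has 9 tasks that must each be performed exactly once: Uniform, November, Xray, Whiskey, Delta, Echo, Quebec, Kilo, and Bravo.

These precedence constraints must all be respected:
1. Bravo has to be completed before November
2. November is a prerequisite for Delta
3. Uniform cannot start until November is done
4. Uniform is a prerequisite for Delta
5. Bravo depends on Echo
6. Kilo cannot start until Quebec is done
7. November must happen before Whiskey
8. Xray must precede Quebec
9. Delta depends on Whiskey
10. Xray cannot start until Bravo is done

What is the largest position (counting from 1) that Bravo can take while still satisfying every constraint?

2

Following every chain forward from Bravo, the tasks that must come later are Uniform, November, Xray, Whiskey, Delta, Quebec, Kilo — 7 of them.
So at least 7 tasks follow Bravo, putting Bravo no later than position 2. That position is achievable by scheduling everything else first.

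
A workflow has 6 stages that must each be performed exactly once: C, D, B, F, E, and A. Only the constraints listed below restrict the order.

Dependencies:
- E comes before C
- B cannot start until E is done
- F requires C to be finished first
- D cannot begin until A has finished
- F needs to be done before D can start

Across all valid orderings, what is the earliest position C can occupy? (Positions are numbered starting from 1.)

2

Working backwards through the constraints from C, its only required predecessor is E.
So at minimum 1 stage comes before C, putting C no earlier than position 2. That position is achievable by scheduling exactly that predecessor first.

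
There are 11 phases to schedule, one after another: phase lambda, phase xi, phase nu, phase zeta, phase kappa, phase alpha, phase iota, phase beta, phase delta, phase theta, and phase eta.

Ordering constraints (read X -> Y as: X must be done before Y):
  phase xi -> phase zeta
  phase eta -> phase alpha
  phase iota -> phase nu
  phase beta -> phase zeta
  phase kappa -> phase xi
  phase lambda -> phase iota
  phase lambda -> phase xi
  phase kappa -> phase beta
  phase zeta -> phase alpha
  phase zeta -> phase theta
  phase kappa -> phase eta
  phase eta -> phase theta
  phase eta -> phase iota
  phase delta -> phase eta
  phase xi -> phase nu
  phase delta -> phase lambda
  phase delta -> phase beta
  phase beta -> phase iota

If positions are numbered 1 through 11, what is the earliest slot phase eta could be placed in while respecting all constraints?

Every phase that must precede phase eta has to come before it. Tracing all chains that end at phase eta, those phases are: phase kappa, phase delta — 2 in total.
With 2 mandatory predecessors, the earliest phase eta can sit is position 2+1 = 3, and placing just those 2 first achieves it.

3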